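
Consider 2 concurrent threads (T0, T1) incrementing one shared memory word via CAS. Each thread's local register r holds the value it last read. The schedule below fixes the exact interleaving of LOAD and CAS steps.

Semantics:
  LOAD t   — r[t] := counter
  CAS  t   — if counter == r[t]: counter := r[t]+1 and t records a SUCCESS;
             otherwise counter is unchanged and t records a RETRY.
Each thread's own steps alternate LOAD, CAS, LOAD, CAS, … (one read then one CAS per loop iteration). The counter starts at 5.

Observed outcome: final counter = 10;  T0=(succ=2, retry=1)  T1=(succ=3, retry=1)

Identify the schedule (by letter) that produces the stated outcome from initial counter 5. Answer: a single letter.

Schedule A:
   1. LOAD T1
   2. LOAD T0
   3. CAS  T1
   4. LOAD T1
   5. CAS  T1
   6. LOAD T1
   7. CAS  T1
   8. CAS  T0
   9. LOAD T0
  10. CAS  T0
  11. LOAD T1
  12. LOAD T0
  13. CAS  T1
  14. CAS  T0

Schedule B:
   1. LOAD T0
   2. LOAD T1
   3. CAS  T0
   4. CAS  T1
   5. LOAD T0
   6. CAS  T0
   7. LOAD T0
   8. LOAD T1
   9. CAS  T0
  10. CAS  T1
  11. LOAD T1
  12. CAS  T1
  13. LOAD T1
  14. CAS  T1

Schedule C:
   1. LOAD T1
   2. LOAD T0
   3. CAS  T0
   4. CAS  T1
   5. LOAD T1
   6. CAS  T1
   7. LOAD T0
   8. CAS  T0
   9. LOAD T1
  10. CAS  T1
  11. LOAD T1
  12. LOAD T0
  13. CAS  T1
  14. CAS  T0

C

Run C:
[1] T1.load  rd  (counter 5, T1.r 5)
[2] T0.load  rd  (counter 5, T0.r 5)
[3] T0.cas  hit  (counter 6, T0.r 5)
[4] T1.cas  miss  (counter 6, T1.r 5)
[5] T1.load  rd  (counter 6, T1.r 6)
[6] T1.cas  hit  (counter 7, T1.r 6)
[7] T0.load  rd  (counter 7, T0.r 7)
[8] T0.cas  hit  (counter 8, T0.r 7)
[9] T1.load  rd  (counter 8, T1.r 8)
[10] T1.cas  hit  (counter 9, T1.r 8)
[11] T1.load  rd  (counter 9, T1.r 9)
[12] T0.load  rd  (counter 9, T0.r 9)
[13] T1.cas  hit  (counter 10, T1.r 9)
[14] T0.cas  miss  (counter 10, T0.r 9)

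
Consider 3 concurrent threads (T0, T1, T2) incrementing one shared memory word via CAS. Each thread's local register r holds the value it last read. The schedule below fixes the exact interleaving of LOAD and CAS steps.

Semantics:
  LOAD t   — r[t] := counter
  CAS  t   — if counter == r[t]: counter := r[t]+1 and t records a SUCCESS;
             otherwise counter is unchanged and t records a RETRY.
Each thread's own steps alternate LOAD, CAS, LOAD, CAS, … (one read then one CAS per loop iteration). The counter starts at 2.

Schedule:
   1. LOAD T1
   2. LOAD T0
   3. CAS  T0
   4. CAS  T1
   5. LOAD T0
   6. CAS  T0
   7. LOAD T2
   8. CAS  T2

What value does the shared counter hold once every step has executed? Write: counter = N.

counter = 5

1. LOAD T1 → mem=2 r[T1]=2 [LOAD]
2. LOAD T0 → mem=2 r[T0]=2 [LOAD]
3. CAS T0 → mem=3 r[T0]=2 [OK]
4. CAS T1 → mem=3 r[T1]=2 [RETRY]
5. LOAD T0 → mem=3 r[T0]=3 [LOAD]
6. CAS T0 → mem=4 r[T0]=3 [OK]
7. LOAD T2 → mem=4 r[T2]=4 [LOAD]
8. CAS T2 → mem=5 r[T2]=4 [OK]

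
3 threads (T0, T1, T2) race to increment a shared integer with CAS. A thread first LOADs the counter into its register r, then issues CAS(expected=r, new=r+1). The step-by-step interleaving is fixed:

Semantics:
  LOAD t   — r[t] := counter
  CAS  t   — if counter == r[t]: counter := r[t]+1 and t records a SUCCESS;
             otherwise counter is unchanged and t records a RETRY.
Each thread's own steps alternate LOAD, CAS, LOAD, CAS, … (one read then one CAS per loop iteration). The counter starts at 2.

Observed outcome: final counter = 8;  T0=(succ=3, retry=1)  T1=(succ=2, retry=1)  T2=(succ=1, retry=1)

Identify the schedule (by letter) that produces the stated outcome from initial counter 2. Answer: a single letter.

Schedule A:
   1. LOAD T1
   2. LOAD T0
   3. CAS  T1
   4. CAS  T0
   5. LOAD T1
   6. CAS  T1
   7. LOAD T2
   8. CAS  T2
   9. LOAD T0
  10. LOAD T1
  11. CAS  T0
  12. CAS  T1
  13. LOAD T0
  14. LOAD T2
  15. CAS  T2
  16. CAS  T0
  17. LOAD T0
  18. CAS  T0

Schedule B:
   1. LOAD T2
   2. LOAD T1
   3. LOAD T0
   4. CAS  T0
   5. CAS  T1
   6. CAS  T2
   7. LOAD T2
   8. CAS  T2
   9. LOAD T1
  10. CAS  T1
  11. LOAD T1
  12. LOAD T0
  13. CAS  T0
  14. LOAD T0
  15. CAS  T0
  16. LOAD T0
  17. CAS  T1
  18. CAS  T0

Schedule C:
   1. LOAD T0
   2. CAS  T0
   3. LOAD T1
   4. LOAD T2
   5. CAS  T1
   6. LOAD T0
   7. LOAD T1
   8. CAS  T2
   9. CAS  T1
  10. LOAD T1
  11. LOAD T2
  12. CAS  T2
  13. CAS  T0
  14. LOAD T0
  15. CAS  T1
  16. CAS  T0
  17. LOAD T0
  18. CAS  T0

C

Simulating candidate C:
1. LOAD T0 → mem=2 r[T0]=2 [LOAD]
2. CAS T0 → mem=3 r[T0]=2 [OK]
3. LOAD T1 → mem=3 r[T1]=3 [LOAD]
4. LOAD T2 → mem=3 r[T2]=3 [LOAD]
5. CAS T1 → mem=4 r[T1]=3 [OK]
6. LOAD T0 → mem=4 r[T0]=4 [LOAD]
7. LOAD T1 → mem=4 r[T1]=4 [LOAD]
8. CAS T2 → mem=4 r[T2]=3 [RETRY]
9. CAS T1 → mem=5 r[T1]=4 [OK]
10. LOAD T1 → mem=5 r[T1]=5 [LOAD]
11. LOAD T2 → mem=5 r[T2]=5 [LOAD]
12. CAS T2 → mem=6 r[T2]=5 [OK]
13. CAS T0 → mem=6 r[T0]=4 [RETRY]
14. LOAD T0 → mem=6 r[T0]=6 [LOAD]
15. CAS T1 → mem=6 r[T1]=5 [RETRY]
16. CAS T0 → mem=7 r[T0]=6 [OK]
17. LOAD T0 → mem=7 r[T0]=7 [LOAD]
18. CAS T0 → mem=8 r[T0]=7 [OK]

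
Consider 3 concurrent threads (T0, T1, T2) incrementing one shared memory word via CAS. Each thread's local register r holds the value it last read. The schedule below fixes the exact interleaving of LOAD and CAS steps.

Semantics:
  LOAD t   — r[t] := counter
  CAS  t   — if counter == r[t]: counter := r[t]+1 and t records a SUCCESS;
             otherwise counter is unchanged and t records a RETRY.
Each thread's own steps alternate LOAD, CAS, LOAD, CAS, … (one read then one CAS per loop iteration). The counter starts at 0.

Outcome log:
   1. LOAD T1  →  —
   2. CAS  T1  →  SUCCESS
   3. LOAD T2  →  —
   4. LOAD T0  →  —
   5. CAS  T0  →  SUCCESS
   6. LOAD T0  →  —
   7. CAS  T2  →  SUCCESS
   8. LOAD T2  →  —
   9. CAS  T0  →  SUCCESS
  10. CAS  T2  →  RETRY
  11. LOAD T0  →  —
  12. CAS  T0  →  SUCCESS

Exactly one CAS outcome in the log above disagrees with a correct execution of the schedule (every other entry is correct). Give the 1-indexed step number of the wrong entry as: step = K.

Correct run:
step 1: T1 LOAD ⇒ load; ctr=0 reg=0
step 2: T1 CAS ⇒ ok; ctr=1 reg=0
step 3: T2 LOAD ⇒ load; ctr=1 reg=1
step 4: T0 LOAD ⇒ load; ctr=1 reg=1
step 5: T0 CAS ⇒ ok; ctr=2 reg=1
step 6: T0 LOAD ⇒ load; ctr=2 reg=2
step 7: T2 CAS ⇒ retry; ctr=2 reg=1
step 8: T2 LOAD ⇒ load; ctr=2 reg=2
step 9: T0 CAS ⇒ ok; ctr=3 reg=2
step 10: T2 CAS ⇒ retry; ctr=3 reg=2
step 11: T0 LOAD ⇒ load; ctr=3 reg=3
step 12: T0 CAS ⇒ ok; ctr=4 reg=3
Log disagrees first at step 7.

step = 7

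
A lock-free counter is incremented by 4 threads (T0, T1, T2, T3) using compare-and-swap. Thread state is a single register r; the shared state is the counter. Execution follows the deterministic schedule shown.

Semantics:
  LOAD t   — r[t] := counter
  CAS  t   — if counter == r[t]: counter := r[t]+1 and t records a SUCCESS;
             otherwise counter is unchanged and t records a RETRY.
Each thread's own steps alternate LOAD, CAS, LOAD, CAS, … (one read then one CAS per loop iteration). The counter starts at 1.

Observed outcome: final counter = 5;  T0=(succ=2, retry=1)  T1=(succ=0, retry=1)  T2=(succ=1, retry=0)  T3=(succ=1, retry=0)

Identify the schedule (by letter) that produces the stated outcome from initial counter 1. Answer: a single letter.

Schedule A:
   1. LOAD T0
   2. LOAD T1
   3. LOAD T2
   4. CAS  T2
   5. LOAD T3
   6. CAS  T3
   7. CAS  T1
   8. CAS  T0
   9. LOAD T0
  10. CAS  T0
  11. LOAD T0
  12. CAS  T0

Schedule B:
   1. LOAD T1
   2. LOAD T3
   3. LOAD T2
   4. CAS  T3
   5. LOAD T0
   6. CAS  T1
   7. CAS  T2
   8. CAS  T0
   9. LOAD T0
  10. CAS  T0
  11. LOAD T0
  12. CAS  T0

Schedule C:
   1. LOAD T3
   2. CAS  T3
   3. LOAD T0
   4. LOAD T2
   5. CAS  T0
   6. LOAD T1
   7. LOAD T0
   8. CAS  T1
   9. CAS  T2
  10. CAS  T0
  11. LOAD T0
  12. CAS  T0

A

Simulating candidate A:
   1) LOAD T0:  M=1  r_T0=1
   2) LOAD T1:  M=1  r_T1=1
   3) LOAD T2:  M=1  r_T2=1
   4) CAS  T2:  M=2  r_T2=1 ✓
   5) LOAD T3:  M=2  r_T3=2
   6) CAS  T3:  M=3  r_T3=2 ✓
   7) CAS  T1:  M=3  r_T1=1 ✗
   8) CAS  T0:  M=3  r_T0=1 ✗
   9) LOAD T0:  M=3  r_T0=3
  10) CAS  T0:  M=4  r_T0=3 ✓
  11) LOAD T0:  M=4  r_T0=4
  12) CAS  T0:  M=5  r_T0=4 ✓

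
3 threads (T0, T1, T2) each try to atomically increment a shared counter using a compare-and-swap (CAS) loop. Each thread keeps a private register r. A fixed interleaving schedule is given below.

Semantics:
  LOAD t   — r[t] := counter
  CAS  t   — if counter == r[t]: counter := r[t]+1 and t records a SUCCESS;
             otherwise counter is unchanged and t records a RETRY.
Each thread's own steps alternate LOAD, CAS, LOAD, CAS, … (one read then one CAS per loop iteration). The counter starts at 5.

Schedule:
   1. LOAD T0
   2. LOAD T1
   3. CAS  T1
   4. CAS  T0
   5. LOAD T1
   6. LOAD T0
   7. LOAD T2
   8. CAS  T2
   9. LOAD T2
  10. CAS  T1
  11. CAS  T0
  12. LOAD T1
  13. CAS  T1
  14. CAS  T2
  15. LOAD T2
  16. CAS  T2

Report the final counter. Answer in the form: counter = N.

[1] T0.load  rd  (counter 5, T0.r 5)
[2] T1.load  rd  (counter 5, T1.r 5)
[3] T1.cas  hit  (counter 6, T1.r 5)
[4] T0.cas  miss  (counter 6, T0.r 5)
[5] T1.load  rd  (counter 6, T1.r 6)
[6] T0.load  rd  (counter 6, T0.r 6)
[7] T2.load  rd  (counter 6, T2.r 6)
[8] T2.cas  hit  (counter 7, T2.r 6)
[9] T2.load  rd  (counter 7, T2.r 7)
[10] T1.cas  miss  (counter 7, T1.r 6)
[11] T0.cas  miss  (counter 7, T0.r 6)
[12] T1.load  rd  (counter 7, T1.r 7)
[13] T1.cas  hit  (counter 8, T1.r 7)
[14] T2.cas  miss  (counter 8, T2.r 7)
[15] T2.load  rd  (counter 8, T2.r 8)
[16] T2.cas  hit  (counter 9, T2.r 8)

counter = 9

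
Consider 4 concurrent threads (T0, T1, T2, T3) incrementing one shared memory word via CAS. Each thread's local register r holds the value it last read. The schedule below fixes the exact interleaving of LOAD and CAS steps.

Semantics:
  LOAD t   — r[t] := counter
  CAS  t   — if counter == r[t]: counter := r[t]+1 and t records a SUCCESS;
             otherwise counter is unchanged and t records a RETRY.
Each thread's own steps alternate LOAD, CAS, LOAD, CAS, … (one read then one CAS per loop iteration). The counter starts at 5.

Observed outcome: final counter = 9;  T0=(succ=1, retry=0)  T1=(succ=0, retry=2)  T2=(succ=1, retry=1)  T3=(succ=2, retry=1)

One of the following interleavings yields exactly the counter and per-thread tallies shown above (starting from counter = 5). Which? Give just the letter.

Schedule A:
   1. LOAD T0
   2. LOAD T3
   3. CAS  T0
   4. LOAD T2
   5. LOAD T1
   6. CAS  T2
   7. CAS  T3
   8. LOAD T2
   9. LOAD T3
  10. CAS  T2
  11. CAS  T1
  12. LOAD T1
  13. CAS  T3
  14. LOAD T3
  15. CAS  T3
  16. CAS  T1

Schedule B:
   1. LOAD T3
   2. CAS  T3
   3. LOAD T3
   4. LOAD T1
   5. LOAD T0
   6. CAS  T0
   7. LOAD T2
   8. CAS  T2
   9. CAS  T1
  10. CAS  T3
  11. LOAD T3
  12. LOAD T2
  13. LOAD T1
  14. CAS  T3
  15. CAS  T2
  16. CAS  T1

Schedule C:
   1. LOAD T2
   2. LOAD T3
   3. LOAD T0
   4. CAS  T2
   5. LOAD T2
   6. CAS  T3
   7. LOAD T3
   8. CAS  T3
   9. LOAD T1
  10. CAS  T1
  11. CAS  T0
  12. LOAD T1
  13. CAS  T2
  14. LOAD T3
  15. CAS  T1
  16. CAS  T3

B

Tracing schedule B:
1. LOAD T3 → mem=5 r[T3]=5 [LOAD]
2. CAS T3 → mem=6 r[T3]=5 [OK]
3. LOAD T3 → mem=6 r[T3]=6 [LOAD]
4. LOAD T1 → mem=6 r[T1]=6 [LOAD]
5. LOAD T0 → mem=6 r[T0]=6 [LOAD]
6. CAS T0 → mem=7 r[T0]=6 [OK]
7. LOAD T2 → mem=7 r[T2]=7 [LOAD]
8. CAS T2 → mem=8 r[T2]=7 [OK]
9. CAS T1 → mem=8 r[T1]=6 [RETRY]
10. CAS T3 → mem=8 r[T3]=6 [RETRY]
11. LOAD T3 → mem=8 r[T3]=8 [LOAD]
12. LOAD T2 → mem=8 r[T2]=8 [LOAD]
13. LOAD T1 → mem=8 r[T1]=8 [LOAD]
14. CAS T3 → mem=9 r[T3]=8 [OK]
15. CAS T2 → mem=9 r[T2]=8 [RETRY]
16. CAS T1 → mem=9 r[T1]=8 [RETRY]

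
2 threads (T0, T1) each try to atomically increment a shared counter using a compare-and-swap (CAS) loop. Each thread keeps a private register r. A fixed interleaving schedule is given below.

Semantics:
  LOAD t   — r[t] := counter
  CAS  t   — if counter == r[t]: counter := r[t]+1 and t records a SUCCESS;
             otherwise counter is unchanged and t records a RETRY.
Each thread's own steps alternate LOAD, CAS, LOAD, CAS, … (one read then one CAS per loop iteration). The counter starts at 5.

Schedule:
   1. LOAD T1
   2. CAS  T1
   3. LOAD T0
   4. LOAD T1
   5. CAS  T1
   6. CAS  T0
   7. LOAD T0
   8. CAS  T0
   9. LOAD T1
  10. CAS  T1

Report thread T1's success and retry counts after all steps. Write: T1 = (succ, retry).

T1 = (3, 0)

   1) LOAD T1:  M=5  r_T1=5
   2) CAS  T1:  M=6  r_T1=5 ✓
   3) LOAD T0:  M=6  r_T0=6
   4) LOAD T1:  M=6  r_T1=6
   5) CAS  T1:  M=7  r_T1=6 ✓
   6) CAS  T0:  M=7  r_T0=6 ✗
   7) LOAD T0:  M=7  r_T0=7
   8) CAS  T0:  M=8  r_T0=7 ✓
   9) LOAD T1:  M=8  r_T1=8
  10) CAS  T1:  M=9  r_T1=8 ✓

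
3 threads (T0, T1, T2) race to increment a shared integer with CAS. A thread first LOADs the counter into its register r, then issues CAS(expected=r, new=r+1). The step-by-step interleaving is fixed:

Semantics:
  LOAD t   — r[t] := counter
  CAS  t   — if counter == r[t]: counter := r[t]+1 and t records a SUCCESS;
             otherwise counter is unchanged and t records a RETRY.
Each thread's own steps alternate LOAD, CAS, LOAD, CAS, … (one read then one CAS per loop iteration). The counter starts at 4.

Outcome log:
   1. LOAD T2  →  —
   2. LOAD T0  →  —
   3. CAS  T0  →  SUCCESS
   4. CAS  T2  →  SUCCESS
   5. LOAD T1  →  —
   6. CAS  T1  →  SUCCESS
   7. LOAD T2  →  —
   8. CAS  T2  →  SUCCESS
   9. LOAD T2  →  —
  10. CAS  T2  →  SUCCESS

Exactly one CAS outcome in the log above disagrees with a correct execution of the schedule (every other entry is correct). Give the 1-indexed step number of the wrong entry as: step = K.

Re-executing:
   1) LOAD T2:  M=4  r_T2=4
   2) LOAD T0:  M=4  r_T0=4
   3) CAS  T0:  M=5  r_T0=4 ✓
   4) CAS  T2:  M=5  r_T2=4 ✗
   5) LOAD T1:  M=5  r_T1=5
   6) CAS  T1:  M=6  r_T1=5 ✓
   7) LOAD T2:  M=6  r_T2=6
   8) CAS  T2:  M=7  r_T2=6 ✓
   9) LOAD T2:  M=7  r_T2=7
  10) CAS  T2:  M=8  r_T2=7 ✓
Mismatch at 4.

step = 4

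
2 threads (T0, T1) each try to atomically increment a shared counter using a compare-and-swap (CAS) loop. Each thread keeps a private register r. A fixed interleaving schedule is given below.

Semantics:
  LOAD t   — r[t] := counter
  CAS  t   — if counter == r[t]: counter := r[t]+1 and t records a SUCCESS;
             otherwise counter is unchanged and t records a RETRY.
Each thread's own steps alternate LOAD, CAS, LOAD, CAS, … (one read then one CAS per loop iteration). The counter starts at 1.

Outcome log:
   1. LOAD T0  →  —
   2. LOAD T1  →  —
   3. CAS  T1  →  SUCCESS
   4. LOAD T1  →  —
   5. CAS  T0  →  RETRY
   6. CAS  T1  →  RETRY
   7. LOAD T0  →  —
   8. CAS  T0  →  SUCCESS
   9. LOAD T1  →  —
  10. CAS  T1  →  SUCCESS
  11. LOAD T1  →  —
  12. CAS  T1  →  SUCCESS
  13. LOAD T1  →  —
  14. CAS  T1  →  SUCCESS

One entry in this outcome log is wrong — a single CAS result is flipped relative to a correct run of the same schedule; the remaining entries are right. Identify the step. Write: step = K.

Re-executing:
step 1: T0 LOAD ⇒ load; ctr=1 reg=1
step 2: T1 LOAD ⇒ load; ctr=1 reg=1
step 3: T1 CAS ⇒ ok; ctr=2 reg=1
step 4: T1 LOAD ⇒ load; ctr=2 reg=2
step 5: T0 CAS ⇒ retry; ctr=2 reg=1
step 6: T1 CAS ⇒ ok; ctr=3 reg=2
step 7: T0 LOAD ⇒ load; ctr=3 reg=3
step 8: T0 CAS ⇒ ok; ctr=4 reg=3
step 9: T1 LOAD ⇒ load; ctr=4 reg=4
step 10: T1 CAS ⇒ ok; ctr=5 reg=4
step 11: T1 LOAD ⇒ load; ctr=5 reg=5
step 12: T1 CAS ⇒ ok; ctr=6 reg=5
step 13: T1 LOAD ⇒ load; ctr=6 reg=6
step 14: T1 CAS ⇒ ok; ctr=7 reg=6
Flip is step 6.

step = 6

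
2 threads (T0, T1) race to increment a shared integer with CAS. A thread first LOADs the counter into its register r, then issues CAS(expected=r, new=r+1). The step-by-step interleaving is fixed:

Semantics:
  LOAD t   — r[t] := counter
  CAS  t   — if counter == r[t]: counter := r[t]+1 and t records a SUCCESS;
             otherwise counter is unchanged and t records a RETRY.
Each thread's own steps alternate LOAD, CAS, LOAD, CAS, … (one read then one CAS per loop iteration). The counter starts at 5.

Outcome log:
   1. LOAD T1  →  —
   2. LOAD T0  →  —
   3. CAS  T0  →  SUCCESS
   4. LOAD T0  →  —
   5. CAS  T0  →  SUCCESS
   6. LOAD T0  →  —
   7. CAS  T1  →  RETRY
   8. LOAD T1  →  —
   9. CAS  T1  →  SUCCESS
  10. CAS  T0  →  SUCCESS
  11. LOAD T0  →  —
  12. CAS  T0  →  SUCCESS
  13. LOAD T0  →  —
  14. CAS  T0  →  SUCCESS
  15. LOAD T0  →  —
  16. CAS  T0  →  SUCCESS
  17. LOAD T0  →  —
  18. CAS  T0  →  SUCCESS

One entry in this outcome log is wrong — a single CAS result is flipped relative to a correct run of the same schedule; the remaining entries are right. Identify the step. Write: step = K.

Reference trace:
#1 T1 reads 5
#2 T0 reads 5
#3 T0 CAS(5→6) writes; counter now 6
#4 T0 reads 6
#5 T0 CAS(6→7) writes; counter now 7
#6 T0 reads 7
#7 T1 CAS(5→6) fails; counter now 7
#8 T1 reads 7
#9 T1 CAS(7→8) writes; counter now 8
#10 T0 CAS(7→8) fails; counter now 8
#11 T0 reads 8
#12 T0 CAS(8→9) writes; counter now 9
#13 T0 reads 9
#14 T0 CAS(9→10) writes; counter now 10
#15 T0 reads 10
#16 T0 CAS(10→11) writes; counter now 11
#17 T0 reads 11
#18 T0 CAS(11→12) writes; counter now 12
Flip is step 10.

step = 10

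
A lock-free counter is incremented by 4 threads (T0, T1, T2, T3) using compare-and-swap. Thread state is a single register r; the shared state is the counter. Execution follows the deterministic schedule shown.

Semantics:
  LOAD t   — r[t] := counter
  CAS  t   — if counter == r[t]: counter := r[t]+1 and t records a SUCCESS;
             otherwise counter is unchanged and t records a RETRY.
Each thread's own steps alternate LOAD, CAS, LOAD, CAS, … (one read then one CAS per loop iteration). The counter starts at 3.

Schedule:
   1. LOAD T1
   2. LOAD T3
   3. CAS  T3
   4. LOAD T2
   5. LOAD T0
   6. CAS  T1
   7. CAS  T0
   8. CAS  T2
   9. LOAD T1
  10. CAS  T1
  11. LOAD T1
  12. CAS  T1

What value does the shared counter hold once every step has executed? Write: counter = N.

counter = 7

#1 T1 reads 3
#2 T3 reads 3
#3 T3 CAS(3→4) writes; counter now 4
#4 T2 reads 4
#5 T0 reads 4
#6 T1 CAS(3→4) fails; counter now 4
#7 T0 CAS(4→5) writes; counter now 5
#8 T2 CAS(4→5) fails; counter now 5
#9 T1 reads 5
#10 T1 CAS(5→6) writes; counter now 6
#11 T1 reads 6
#12 T1 CAS(6→7) writes; counter now 7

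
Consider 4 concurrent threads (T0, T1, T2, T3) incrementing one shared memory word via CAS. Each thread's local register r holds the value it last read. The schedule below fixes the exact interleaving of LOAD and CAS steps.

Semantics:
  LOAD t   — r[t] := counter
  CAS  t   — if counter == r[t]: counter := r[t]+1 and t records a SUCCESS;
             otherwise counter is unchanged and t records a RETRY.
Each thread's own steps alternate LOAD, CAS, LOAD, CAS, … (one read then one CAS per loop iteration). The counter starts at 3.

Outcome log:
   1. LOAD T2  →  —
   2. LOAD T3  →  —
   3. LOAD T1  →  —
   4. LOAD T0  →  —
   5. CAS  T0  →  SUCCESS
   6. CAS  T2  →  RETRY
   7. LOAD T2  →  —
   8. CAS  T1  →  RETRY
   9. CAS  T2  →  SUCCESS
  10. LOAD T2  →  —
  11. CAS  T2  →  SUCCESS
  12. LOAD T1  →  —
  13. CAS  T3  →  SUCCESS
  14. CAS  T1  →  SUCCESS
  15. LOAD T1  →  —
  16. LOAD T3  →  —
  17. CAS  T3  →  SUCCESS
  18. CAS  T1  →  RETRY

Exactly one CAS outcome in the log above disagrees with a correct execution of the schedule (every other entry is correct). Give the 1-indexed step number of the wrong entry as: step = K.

Correct run:
1. LOAD T2 → mem=3 r[T2]=3 [LOAD]
2. LOAD T3 → mem=3 r[T3]=3 [LOAD]
3. LOAD T1 → mem=3 r[T1]=3 [LOAD]
4. LOAD T0 → mem=3 r[T0]=3 [LOAD]
5. CAS T0 → mem=4 r[T0]=3 [OK]
6. CAS T2 → mem=4 r[T2]=3 [RETRY]
7. LOAD T2 → mem=4 r[T2]=4 [LOAD]
8. CAS T1 → mem=4 r[T1]=3 [RETRY]
9. CAS T2 → mem=5 r[T2]=4 [OK]
10. LOAD T2 → mem=5 r[T2]=5 [LOAD]
11. CAS T2 → mem=6 r[T2]=5 [OK]
12. LOAD T1 → mem=6 r[T1]=6 [LOAD]
13. CAS T3 → mem=6 r[T3]=3 [RETRY]
14. CAS T1 → mem=7 r[T1]=6 [OK]
15. LOAD T1 → mem=7 r[T1]=7 [LOAD]
16. LOAD T3 → mem=7 r[T3]=7 [LOAD]
17. CAS T3 → mem=8 r[T3]=7 [OK]
18. CAS T1 → mem=8 r[T1]=7 [RETRY]
Flip is step 13.

step = 13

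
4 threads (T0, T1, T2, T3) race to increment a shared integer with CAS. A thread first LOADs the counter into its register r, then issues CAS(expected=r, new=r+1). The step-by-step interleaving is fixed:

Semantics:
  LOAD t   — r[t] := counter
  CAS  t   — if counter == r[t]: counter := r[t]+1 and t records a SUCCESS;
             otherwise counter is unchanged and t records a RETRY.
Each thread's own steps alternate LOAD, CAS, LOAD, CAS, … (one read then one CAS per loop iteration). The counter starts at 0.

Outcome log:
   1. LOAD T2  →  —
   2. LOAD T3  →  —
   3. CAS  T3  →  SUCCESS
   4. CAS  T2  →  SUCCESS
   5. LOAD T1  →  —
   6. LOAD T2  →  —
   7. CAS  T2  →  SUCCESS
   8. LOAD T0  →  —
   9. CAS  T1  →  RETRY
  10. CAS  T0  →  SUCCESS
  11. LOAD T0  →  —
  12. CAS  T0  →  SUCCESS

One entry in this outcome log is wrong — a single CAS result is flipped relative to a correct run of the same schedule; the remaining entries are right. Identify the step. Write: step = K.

Correct run:
step 1: T2 LOAD ⇒ load; ctr=0 reg=0
step 2: T3 LOAD ⇒ load; ctr=0 reg=0
step 3: T3 CAS ⇒ ok; ctr=1 reg=0
step 4: T2 CAS ⇒ retry; ctr=1 reg=0
step 5: T1 LOAD ⇒ load; ctr=1 reg=1
step 6: T2 LOAD ⇒ load; ctr=1 reg=1
step 7: T2 CAS ⇒ ok; ctr=2 reg=1
step 8: T0 LOAD ⇒ load; ctr=2 reg=2
step 9: T1 CAS ⇒ retry; ctr=2 reg=1
step 10: T0 CAS ⇒ ok; ctr=3 reg=2
step 11: T0 LOAD ⇒ load; ctr=3 reg=3
step 12: T0 CAS ⇒ ok; ctr=4 reg=3
Mismatch at 4.

step = 4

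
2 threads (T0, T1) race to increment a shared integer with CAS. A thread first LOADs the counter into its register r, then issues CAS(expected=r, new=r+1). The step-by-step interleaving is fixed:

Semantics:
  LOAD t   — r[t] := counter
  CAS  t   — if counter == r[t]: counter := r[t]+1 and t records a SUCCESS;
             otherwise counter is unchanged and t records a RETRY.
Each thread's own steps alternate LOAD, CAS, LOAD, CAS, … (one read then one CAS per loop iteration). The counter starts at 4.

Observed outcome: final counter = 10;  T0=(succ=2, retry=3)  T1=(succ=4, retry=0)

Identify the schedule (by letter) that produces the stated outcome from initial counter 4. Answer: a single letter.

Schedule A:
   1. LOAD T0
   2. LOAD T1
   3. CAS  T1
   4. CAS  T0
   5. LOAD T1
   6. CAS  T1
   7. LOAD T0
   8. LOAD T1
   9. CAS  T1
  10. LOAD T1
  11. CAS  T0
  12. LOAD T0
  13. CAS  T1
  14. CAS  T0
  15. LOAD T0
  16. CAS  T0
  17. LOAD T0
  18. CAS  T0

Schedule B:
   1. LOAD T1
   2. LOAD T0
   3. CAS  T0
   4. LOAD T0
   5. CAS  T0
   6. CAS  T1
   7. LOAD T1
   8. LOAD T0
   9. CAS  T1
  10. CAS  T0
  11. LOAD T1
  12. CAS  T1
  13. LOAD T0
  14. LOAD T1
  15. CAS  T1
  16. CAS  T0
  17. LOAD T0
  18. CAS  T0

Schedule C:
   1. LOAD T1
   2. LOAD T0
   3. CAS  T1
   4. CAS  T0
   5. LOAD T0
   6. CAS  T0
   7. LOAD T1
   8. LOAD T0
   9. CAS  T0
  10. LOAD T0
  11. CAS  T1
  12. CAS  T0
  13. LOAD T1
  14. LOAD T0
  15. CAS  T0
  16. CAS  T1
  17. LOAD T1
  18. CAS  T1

A

Tracing schedule A:
[1] T0.load  rd  (counter 4, T0.r 4)
[2] T1.load  rd  (counter 4, T1.r 4)
[3] T1.cas  hit  (counter 5, T1.r 4)
[4] T0.cas  miss  (counter 5, T0.r 4)
[5] T1.load  rd  (counter 5, T1.r 5)
[6] T1.cas  hit  (counter 6, T1.r 5)
[7] T0.load  rd  (counter 6, T0.r 6)
[8] T1.load  rd  (counter 6, T1.r 6)
[9] T1.cas  hit  (counter 7, T1.r 6)
[10] T1.load  rd  (counter 7, T1.r 7)
[11] T0.cas  miss  (counter 7, T0.r 6)
[12] T0.load  rd  (counter 7, T0.r 7)
[13] T1.cas  hit  (counter 8, T1.r 7)
[14] T0.cas  miss  (counter 8, T0.r 7)
[15] T0.load  rd  (counter 8, T0.r 8)
[16] T0.cas  hit  (counter 9, T0.r 8)
[17] T0.load  rd  (counter 9, T0.r 9)
[18] T0.cas  hit  (counter 10, T0.r 9)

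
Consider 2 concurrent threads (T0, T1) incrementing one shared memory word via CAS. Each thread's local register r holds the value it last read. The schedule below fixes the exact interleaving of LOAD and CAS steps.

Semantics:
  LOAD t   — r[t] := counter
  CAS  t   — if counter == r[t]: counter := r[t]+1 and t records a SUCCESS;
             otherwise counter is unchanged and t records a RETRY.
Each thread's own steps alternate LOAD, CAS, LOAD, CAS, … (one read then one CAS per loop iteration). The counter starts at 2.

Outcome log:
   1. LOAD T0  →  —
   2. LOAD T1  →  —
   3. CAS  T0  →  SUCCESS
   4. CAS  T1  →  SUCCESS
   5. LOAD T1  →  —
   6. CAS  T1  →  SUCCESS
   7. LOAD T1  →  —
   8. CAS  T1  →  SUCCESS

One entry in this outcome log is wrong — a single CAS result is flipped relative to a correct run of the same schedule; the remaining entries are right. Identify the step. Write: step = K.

Correct run:
step 1: T0 LOAD ⇒ load; ctr=2 reg=2
step 2: T1 LOAD ⇒ load; ctr=2 reg=2
step 3: T0 CAS ⇒ ok; ctr=3 reg=2
step 4: T1 CAS ⇒ retry; ctr=3 reg=2
step 5: T1 LOAD ⇒ load; ctr=3 reg=3
step 6: T1 CAS ⇒ ok; ctr=4 reg=3
step 7: T1 LOAD ⇒ load; ctr=4 reg=4
step 8: T1 CAS ⇒ ok; ctr=5 reg=4
Flip is step 4.

step = 4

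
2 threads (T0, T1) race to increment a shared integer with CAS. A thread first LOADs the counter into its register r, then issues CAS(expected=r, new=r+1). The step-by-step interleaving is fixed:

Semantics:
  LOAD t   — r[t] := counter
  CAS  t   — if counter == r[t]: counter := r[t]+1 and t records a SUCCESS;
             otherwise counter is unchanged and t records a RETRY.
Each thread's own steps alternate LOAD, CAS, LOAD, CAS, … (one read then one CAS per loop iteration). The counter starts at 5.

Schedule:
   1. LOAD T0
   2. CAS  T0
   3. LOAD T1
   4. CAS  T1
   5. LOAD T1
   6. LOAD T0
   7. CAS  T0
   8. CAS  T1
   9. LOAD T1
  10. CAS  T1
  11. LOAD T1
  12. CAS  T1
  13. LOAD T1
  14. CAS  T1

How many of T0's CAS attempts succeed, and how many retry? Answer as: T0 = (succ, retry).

step 1: T0 LOAD ⇒ load; ctr=5 reg=5
step 2: T0 CAS ⇒ ok; ctr=6 reg=5
step 3: T1 LOAD ⇒ load; ctr=6 reg=6
step 4: T1 CAS ⇒ ok; ctr=7 reg=6
step 5: T1 LOAD ⇒ load; ctr=7 reg=7
step 6: T0 LOAD ⇒ load; ctr=7 reg=7
step 7: T0 CAS ⇒ ok; ctr=8 reg=7
step 8: T1 CAS ⇒ retry; ctr=8 reg=7
step 9: T1 LOAD ⇒ load; ctr=8 reg=8
step 10: T1 CAS ⇒ ok; ctr=9 reg=8
step 11: T1 LOAD ⇒ load; ctr=9 reg=9
step 12: T1 CAS ⇒ ok; ctr=10 reg=9
step 13: T1 LOAD ⇒ load; ctr=10 reg=10
step 14: T1 CAS ⇒ ok; ctr=11 reg=10

T0 = (2, 0)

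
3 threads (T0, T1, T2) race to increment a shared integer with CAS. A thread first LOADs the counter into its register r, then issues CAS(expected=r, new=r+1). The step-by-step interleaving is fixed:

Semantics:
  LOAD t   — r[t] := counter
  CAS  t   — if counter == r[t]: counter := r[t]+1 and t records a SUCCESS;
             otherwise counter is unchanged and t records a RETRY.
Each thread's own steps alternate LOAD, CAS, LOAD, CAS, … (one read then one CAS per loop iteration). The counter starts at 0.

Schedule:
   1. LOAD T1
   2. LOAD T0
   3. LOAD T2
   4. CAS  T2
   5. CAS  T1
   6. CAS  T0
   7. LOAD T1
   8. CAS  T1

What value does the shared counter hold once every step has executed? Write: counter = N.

counter = 2

   1) LOAD T1:  M=0  r_T1=0
   2) LOAD T0:  M=0  r_T0=0
   3) LOAD T2:  M=0  r_T2=0
   4) CAS  T2:  M=1  r_T2=0 ✓
   5) CAS  T1:  M=1  r_T1=0 ✗
   6) CAS  T0:  M=1  r_T0=0 ✗
   7) LOAD T1:  M=1  r_T1=1
   8) CAS  T1:  M=2  r_T1=1 ✓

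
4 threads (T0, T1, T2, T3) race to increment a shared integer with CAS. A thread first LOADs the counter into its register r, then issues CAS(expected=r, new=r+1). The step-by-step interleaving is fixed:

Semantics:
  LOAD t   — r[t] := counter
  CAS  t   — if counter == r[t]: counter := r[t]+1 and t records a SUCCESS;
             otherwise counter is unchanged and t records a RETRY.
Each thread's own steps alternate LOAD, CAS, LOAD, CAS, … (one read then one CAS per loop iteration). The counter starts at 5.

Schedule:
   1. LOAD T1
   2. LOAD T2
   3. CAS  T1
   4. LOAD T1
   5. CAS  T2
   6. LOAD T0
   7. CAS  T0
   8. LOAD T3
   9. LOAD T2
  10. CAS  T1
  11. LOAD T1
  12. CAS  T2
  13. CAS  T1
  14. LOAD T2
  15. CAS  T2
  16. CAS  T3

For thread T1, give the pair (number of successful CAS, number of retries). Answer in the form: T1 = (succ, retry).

step 1: T1 LOAD ⇒ load; ctr=5 reg=5
step 2: T2 LOAD ⇒ load; ctr=5 reg=5
step 3: T1 CAS ⇒ ok; ctr=6 reg=5
step 4: T1 LOAD ⇒ load; ctr=6 reg=6
step 5: T2 CAS ⇒ retry; ctr=6 reg=5
step 6: T0 LOAD ⇒ load; ctr=6 reg=6
step 7: T0 CAS ⇒ ok; ctr=7 reg=6
step 8: T3 LOAD ⇒ load; ctr=7 reg=7
step 9: T2 LOAD ⇒ load; ctr=7 reg=7
step 10: T1 CAS ⇒ retry; ctr=7 reg=6
step 11: T1 LOAD ⇒ load; ctr=7 reg=7
step 12: T2 CAS ⇒ ok; ctr=8 reg=7
step 13: T1 CAS ⇒ retry; ctr=8 reg=7
step 14: T2 LOAD ⇒ load; ctr=8 reg=8
step 15: T2 CAS ⇒ ok; ctr=9 reg=8
step 16: T3 CAS ⇒ retry; ctr=9 reg=7

T1 = (1, 2)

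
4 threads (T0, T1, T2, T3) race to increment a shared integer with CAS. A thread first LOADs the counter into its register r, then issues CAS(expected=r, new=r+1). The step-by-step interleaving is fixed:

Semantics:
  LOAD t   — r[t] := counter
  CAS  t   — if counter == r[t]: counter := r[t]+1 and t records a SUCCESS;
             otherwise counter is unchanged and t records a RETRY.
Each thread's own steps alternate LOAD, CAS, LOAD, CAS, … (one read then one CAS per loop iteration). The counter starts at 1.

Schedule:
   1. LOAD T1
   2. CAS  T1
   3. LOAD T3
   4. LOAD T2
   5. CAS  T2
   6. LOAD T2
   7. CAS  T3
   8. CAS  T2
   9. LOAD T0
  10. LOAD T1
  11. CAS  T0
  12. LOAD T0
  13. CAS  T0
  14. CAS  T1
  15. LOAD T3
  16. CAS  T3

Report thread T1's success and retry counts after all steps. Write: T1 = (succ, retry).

T1 LOAD — after: cnt=1, r=1 — load
T1 CAS — after: cnt=2, r=1 — ok
T3 LOAD — after: cnt=2, r=2 — load
T2 LOAD — after: cnt=2, r=2 — load
T2 CAS — after: cnt=3, r=2 — ok
T2 LOAD — after: cnt=3, r=3 — load
T3 CAS — after: cnt=3, r=2 — retry
T2 CAS — after: cnt=4, r=3 — ok
T0 LOAD — after: cnt=4, r=4 — load
T1 LOAD — after: cnt=4, r=4 — load
T0 CAS — after: cnt=5, r=4 — ok
T0 LOAD — after: cnt=5, r=5 — load
T0 CAS — after: cnt=6, r=5 — ok
T1 CAS — after: cnt=6, r=4 — retry
T3 LOAD — after: cnt=6, r=6 — load
T3 CAS — after: cnt=7, r=6 — ok

T1 = (1, 1)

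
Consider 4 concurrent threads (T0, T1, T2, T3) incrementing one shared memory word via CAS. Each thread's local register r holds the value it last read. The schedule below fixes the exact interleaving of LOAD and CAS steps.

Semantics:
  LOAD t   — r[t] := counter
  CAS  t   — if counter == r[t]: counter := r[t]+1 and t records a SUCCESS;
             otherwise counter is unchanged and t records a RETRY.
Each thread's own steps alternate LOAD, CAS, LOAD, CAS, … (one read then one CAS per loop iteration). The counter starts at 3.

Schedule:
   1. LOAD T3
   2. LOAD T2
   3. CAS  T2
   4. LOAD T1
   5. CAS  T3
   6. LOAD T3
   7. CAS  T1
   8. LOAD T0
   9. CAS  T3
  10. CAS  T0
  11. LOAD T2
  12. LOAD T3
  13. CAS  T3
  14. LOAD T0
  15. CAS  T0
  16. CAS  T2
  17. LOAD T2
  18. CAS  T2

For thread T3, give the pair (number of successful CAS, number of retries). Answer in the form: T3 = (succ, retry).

T3 = (1, 2)

   1) LOAD T3:  M=3  r_T3=3
   2) LOAD T2:  M=3  r_T2=3
   3) CAS  T2:  M=4  r_T2=3 ✓
   4) LOAD T1:  M=4  r_T1=4
   5) CAS  T3:  M=4  r_T3=3 ✗
   6) LOAD T3:  M=4  r_T3=4
   7) CAS  T1:  M=5  r_T1=4 ✓
   8) LOAD T0:  M=5  r_T0=5
   9) CAS  T3:  M=5  r_T3=4 ✗
  10) CAS  T0:  M=6  r_T0=5 ✓
  11) LOAD T2:  M=6  r_T2=6
  12) LOAD T3:  M=6  r_T3=6
  13) CAS  T3:  M=7  r_T3=6 ✓
  14) LOAD T0:  M=7  r_T0=7
  15) CAS  T0:  M=8  r_T0=7 ✓
  16) CAS  T2:  M=8  r_T2=6 ✗
  17) LOAD T2:  M=8  r_T2=8
  18) CAS  T2:  M=9  r_T2=8 ✓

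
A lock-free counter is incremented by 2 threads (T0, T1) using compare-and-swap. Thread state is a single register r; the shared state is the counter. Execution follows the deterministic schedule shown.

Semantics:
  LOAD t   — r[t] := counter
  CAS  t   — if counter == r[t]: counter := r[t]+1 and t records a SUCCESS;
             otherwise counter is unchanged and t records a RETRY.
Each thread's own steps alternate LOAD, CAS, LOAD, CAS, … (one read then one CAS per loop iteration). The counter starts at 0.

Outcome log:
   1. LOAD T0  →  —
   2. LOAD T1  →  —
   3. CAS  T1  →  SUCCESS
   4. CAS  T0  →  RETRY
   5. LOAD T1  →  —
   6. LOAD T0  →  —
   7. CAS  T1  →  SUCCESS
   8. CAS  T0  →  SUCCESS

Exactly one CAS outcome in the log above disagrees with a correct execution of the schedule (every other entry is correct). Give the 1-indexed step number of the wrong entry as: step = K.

Re-executing:
#1 T0 reads 0
#2 T1 reads 0
#3 T1 CAS(0→1) writes; counter now 1
#4 T0 CAS(0→1) fails; counter now 1
#5 T1 reads 1
#6 T0 reads 1
#7 T1 CAS(1→2) writes; counter now 2
#8 T0 CAS(1→2) fails; counter now 2
Mismatch at 8.

step = 8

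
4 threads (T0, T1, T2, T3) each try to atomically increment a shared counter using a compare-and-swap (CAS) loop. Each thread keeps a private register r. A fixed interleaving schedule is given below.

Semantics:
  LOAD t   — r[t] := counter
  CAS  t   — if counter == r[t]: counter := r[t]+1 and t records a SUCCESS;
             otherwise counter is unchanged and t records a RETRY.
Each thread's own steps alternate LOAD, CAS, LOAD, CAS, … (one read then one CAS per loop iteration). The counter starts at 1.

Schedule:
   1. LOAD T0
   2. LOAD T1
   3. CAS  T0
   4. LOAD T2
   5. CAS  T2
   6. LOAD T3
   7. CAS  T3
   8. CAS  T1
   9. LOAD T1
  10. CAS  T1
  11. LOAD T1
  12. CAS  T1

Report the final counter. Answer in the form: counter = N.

counter = 6

#1 T0 reads 1
#2 T1 reads 1
#3 T0 CAS(1→2) writes; counter now 2
#4 T2 reads 2
#5 T2 CAS(2→3) writes; counter now 3
#6 T3 reads 3
#7 T3 CAS(3→4) writes; counter now 4
#8 T1 CAS(1→2) fails; counter now 4
#9 T1 reads 4
#10 T1 CAS(4→5) writes; counter now 5
#11 T1 reads 5
#12 T1 CAS(5→6) writes; counter now 6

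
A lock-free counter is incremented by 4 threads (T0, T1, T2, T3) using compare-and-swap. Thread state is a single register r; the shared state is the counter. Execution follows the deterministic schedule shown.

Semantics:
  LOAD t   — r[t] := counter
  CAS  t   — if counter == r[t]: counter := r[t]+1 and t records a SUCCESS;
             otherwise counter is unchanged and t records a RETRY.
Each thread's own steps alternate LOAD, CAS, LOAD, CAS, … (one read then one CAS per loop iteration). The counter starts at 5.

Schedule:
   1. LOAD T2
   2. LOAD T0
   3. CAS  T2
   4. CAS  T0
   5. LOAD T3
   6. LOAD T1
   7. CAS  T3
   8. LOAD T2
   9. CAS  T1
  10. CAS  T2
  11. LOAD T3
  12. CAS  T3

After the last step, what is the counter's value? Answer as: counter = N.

counter = 9

T2 LOAD — after: cnt=5, r=5 — load
T0 LOAD — after: cnt=5, r=5 — load
T2 CAS — after: cnt=6, r=5 — ok
T0 CAS — after: cnt=6, r=5 — retry
T3 LOAD — after: cnt=6, r=6 — load
T1 LOAD — after: cnt=6, r=6 — load
T3 CAS — after: cnt=7, r=6 — ok
T2 LOAD — after: cnt=7, r=7 — load
T1 CAS — after: cnt=7, r=6 — retry
T2 CAS — after: cnt=8, r=7 — ok
T3 LOAD — after: cnt=8, r=8 — load
T3 CAS — after: cnt=9, r=8 — ok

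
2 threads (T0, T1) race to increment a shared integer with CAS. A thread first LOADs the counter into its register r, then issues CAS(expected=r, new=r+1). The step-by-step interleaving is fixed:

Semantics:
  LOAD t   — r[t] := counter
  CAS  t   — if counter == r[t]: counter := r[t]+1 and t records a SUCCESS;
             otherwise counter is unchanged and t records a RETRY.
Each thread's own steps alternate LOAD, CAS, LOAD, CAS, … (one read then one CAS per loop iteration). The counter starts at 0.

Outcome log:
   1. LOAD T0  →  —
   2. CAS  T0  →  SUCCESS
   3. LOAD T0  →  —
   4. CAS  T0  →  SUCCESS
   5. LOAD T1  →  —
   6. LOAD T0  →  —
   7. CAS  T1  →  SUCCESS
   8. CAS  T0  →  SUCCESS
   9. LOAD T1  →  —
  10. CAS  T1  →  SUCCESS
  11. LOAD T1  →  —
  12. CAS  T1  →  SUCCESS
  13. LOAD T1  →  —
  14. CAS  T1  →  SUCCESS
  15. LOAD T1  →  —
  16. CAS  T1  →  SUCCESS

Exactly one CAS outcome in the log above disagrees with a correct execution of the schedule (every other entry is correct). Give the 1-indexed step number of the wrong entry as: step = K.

Reference trace:
1. LOAD T0 → mem=0 r[T0]=0 [LOAD]
2. CAS T0 → mem=1 r[T0]=0 [OK]
3. LOAD T0 → mem=1 r[T0]=1 [LOAD]
4. CAS T0 → mem=2 r[T0]=1 [OK]
5. LOAD T1 → mem=2 r[T1]=2 [LOAD]
6. LOAD T0 → mem=2 r[T0]=2 [LOAD]
7. CAS T1 → mem=3 r[T1]=2 [OK]
8. CAS T0 → mem=3 r[T0]=2 [RETRY]
9. LOAD T1 → mem=3 r[T1]=3 [LOAD]
10. CAS T1 → mem=4 r[T1]=3 [OK]
11. LOAD T1 → mem=4 r[T1]=4 [LOAD]
12. CAS T1 → mem=5 r[T1]=4 [OK]
13. LOAD T1 → mem=5 r[T1]=5 [LOAD]
14. CAS T1 → mem=6 r[T1]=5 [OK]
15. LOAD T1 → mem=6 r[T1]=6 [LOAD]
16. CAS T1 → mem=7 r[T1]=6 [OK]
Flip is step 8.

step = 8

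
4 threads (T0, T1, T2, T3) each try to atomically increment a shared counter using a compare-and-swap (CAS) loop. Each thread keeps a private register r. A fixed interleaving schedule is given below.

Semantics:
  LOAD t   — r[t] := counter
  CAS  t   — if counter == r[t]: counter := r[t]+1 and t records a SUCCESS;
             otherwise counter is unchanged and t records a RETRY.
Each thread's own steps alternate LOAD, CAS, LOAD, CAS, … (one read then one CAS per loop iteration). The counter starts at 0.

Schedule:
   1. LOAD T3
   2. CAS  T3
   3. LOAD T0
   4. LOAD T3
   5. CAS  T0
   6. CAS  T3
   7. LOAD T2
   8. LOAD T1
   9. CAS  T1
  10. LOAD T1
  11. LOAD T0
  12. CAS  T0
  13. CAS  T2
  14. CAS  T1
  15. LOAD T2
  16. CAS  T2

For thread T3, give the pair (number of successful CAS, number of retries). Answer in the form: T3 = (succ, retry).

1. LOAD T3 → mem=0 r[T3]=0 [LOAD]
2. CAS T3 → mem=1 r[T3]=0 [OK]
3. LOAD T0 → mem=1 r[T0]=1 [LOAD]
4. LOAD T3 → mem=1 r[T3]=1 [LOAD]
5. CAS T0 → mem=2 r[T0]=1 [OK]
6. CAS T3 → mem=2 r[T3]=1 [RETRY]
7. LOAD T2 → mem=2 r[T2]=2 [LOAD]
8. LOAD T1 → mem=2 r[T1]=2 [LOAD]
9. CAS T1 → mem=3 r[T1]=2 [OK]
10. LOAD T1 → mem=3 r[T1]=3 [LOAD]
11. LOAD T0 → mem=3 r[T0]=3 [LOAD]
12. CAS T0 → mem=4 r[T0]=3 [OK]
13. CAS T2 → mem=4 r[T2]=2 [RETRY]
14. CAS T1 → mem=4 r[T1]=3 [RETRY]
15. LOAD T2 → mem=4 r[T2]=4 [LOAD]
16. CAS T2 → mem=5 r[T2]=4 [OK]

T3 = (1, 1)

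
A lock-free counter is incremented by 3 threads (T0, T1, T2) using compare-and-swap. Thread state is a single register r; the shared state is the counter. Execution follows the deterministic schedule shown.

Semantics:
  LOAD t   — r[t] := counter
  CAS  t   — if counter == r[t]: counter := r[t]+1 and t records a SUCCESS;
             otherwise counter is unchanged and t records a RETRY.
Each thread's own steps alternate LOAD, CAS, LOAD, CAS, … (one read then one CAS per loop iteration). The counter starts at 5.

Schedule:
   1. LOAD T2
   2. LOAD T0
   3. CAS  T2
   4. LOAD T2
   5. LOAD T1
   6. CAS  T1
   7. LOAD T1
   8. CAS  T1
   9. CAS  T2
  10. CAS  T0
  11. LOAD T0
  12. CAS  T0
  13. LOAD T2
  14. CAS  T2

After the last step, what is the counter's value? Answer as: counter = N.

   1) LOAD T2:  M=5  r_T2=5
   2) LOAD T0:  M=5  r_T0=5
   3) CAS  T2:  M=6  r_T2=5 ✓
   4) LOAD T2:  M=6  r_T2=6
   5) LOAD T1:  M=6  r_T1=6
   6) CAS  T1:  M=7  r_T1=6 ✓
   7) LOAD T1:  M=7  r_T1=7
   8) CAS  T1:  M=8  r_T1=7 ✓
   9) CAS  T2:  M=8  r_T2=6 ✗
  10) CAS  T0:  M=8  r_T0=5 ✗
  11) LOAD T0:  M=8  r_T0=8
  12) CAS  T0:  M=9  r_T0=8 ✓
  13) LOAD T2:  M=9  r_T2=9
  14) CAS  T2:  M=10  r_T2=9 ✓

counter = 10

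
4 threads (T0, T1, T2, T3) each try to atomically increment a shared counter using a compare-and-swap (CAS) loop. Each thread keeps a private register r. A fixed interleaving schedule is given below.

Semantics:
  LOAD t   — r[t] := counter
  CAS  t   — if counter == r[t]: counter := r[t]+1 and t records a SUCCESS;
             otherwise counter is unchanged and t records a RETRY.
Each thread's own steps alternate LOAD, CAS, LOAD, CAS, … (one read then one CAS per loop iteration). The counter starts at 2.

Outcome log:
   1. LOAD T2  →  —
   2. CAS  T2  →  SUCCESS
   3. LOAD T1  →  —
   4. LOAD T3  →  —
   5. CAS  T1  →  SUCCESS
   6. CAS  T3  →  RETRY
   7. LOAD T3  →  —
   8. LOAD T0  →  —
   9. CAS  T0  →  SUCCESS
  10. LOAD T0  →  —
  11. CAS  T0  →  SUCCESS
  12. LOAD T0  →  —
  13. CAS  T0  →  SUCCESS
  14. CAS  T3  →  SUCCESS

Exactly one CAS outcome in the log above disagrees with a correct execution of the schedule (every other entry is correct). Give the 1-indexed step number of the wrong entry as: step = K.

Re-executing:
   1) LOAD T2:  M=2  r_T2=2
   2) CAS  T2:  M=3  r_T2=2 ✓
   3) LOAD T1:  M=3  r_T1=3
   4) LOAD T3:  M=3  r_T3=3
   5) CAS  T1:  M=4  r_T1=3 ✓
   6) CAS  T3:  M=4  r_T3=3 ✗
   7) LOAD T3:  M=4  r_T3=4
   8) LOAD T0:  M=4  r_T0=4
   9) CAS  T0:  M=5  r_T0=4 ✓
  10) LOAD T0:  M=5  r_T0=5
  11) CAS  T0:  M=6  r_T0=5 ✓
  12) LOAD T0:  M=6  r_T0=6
  13) CAS  T0:  M=7  r_T0=6 ✓
  14) CAS  T3:  M=7  r_T3=4 ✗
Log disagrees first at step 14.

step = 14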